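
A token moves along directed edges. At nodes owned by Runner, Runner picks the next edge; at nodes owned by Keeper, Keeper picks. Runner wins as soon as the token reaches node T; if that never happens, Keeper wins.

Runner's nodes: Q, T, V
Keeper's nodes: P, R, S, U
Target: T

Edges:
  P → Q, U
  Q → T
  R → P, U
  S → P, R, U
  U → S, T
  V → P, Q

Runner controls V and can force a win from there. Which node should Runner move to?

A0 = {T}
A1: add {Q} — Q (Runner) has Q→T.
A2: add {V} — V (Runner) has V→Q.
A3 = A2; e.g. P (Keeper) can still go to U. Fixed point.
From V, successor Q is in the attractor (rank 1); the other successor P is not.

Q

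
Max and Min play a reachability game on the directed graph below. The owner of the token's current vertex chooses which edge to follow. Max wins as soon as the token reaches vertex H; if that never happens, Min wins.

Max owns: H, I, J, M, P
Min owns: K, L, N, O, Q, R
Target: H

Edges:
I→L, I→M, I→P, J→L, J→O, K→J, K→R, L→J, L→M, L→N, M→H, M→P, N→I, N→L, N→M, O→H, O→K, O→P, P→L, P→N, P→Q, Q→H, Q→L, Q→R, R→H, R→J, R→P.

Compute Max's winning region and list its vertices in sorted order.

H, I, M

A0 = {H}
A1: add {M} — M (Max) has M→H.
A2: add {I} — I (Max) has I→M.
A3 = A2; e.g. J (Max) has no edge into A2. Fixed point.
Max's winning region = {H, I, M}.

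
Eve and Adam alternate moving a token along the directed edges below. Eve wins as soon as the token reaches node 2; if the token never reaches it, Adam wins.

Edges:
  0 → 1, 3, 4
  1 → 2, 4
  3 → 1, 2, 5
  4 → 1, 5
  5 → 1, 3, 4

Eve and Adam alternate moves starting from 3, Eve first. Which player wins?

Eve

Track states (vertex, player-to-move).
A0 = {(2,Eve), (2,Adam)}
A1: add {(1,Eve), (3,Eve)}.
(3,Eve) ∈ A1 ⇒ Eve forces the target.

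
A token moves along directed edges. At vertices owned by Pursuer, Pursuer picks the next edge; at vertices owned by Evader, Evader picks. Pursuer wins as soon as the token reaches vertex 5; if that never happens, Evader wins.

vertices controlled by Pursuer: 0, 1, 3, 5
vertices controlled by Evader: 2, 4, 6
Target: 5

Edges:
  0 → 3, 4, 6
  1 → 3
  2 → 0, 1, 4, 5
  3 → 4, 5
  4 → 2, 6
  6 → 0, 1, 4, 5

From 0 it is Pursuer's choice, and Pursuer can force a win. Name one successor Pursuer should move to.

3

A0 = {5}
A1: add {3} — 3 (Pursuer) has 3→5.
A2: add {0, 1} — 0 (Pursuer) has 0→3; 1 (Pursuer) has 1→3.
A3 = A2; e.g. 2 (Evader) can still go to 4. Fixed point.
From 0, successor 3 is in the attractor (rank 1); the other successors 4, 6 are not.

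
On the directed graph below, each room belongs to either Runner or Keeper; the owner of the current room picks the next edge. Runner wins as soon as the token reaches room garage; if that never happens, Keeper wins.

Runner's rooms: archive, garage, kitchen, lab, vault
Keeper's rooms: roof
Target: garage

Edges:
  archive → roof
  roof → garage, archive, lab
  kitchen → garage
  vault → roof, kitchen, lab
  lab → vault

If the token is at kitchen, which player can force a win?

Runner

A0 = {garage}
A1: add {kitchen} — kitchen (Runner) has kitchen→garage.
kitchen ∈ A1, so Runner can force the target.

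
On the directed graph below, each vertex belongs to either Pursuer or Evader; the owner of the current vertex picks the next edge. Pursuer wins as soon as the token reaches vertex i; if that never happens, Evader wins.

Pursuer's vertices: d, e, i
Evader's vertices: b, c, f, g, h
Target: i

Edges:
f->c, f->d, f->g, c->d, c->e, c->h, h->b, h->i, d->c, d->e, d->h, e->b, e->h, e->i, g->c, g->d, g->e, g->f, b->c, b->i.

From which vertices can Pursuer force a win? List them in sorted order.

d, e, i

A0 = {i}
A1: add {e} — e (Pursuer) has e→i.
A2: add {d} — d (Pursuer) has d→e.
A3 = A2; e.g. b (Evader) can still go to c. Fixed point.
Pursuer's winning region = {d, e, i}.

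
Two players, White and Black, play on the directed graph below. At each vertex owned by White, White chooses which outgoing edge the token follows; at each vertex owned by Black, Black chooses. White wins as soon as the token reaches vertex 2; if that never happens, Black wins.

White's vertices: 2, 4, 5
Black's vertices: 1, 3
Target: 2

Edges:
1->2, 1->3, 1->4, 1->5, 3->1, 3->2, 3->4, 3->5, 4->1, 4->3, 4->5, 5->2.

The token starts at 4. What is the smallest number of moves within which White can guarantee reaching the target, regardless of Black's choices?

A0 = {2}
A1: add {5} — 5 (White) has 5→2.
A2: add {4} — 4 (White) has 4→5.
A3 = A2; e.g. 1 (Black) can still go to 3. Fixed point.
4 enters the attractor at level 2, so White can force the target in 2 moves from there.

2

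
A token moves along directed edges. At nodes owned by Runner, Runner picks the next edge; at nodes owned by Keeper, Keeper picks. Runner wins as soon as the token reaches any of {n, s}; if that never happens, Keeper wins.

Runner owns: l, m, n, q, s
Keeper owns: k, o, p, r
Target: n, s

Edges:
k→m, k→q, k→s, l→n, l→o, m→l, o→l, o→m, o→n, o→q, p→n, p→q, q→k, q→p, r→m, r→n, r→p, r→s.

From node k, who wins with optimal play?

A0 = {n, s}
A1: add {l} — l (Runner) has l→n.
A2: add {m} — m (Runner) has m→l.
A3 = A2; e.g. k (Keeper) can still go to q. Fixed point.
k never enters the attractor, so Keeper can avoid the target forever.

Keeper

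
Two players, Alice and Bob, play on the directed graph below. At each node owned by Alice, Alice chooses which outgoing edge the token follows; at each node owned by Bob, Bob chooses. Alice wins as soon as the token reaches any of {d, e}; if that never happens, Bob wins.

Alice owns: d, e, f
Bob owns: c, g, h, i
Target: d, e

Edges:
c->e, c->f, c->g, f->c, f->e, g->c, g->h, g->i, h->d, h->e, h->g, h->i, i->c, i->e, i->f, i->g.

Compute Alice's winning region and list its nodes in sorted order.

A0 = {d, e}
A1: add {f} — f (Alice) has f→e.
A2 = A1; e.g. c (Bob) can still go to g. Fixed point.
Alice's winning region = {d, e, f}.

d, e, f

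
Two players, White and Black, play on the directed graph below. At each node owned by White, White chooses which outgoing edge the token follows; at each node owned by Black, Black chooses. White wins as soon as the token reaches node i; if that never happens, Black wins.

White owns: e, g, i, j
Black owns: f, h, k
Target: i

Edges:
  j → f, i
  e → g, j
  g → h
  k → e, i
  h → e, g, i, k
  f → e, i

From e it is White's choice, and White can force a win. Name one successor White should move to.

A0 = {i}
A1: add {j} — j (White) has j→i.
A2: add {e} — e (White) has e→j.
A3: add {f, k} — f (Black): all of {e, i} already in; k (Black): all of {e, i} already in.
A4 = A3; e.g. g (White) has no edge into A3. Fixed point.
From e, successor j is in the attractor (rank 1); the other successor g is not.

j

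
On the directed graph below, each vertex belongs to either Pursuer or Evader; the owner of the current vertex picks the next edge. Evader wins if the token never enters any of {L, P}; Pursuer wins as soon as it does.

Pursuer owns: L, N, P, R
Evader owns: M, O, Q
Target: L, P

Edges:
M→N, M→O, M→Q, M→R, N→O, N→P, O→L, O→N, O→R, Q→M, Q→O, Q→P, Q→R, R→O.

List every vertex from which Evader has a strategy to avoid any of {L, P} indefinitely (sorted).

M, O, Q, R

A0 = {L, P}
A1: add {N} — N (Pursuer) has N→P.
A2 = A1; e.g. M (Evader) can still go to O. Fixed point.
Pursuer's attractor = {L, N, P}; Evader avoids the target exactly from the complement.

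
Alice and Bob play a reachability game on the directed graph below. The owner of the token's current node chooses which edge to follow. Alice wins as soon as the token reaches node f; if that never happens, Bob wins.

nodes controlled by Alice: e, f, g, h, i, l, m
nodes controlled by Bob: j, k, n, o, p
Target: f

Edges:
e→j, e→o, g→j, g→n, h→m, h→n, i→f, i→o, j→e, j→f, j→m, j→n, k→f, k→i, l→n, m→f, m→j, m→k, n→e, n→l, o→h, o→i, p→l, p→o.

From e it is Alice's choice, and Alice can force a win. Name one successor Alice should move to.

o

A0 = {f}
A1: add {i, m} — i (Alice) has i→f; m (Alice) has m→f.
A2: add {h, k} — h (Alice) has h→m; k (Bob): all of {f, i} already in.
A3: add {o} — o (Bob): all of {h, i} already in.
A4: add {e} — e (Alice) has e→o.
A5 = A4; e.g. g (Alice) has no edge into A4. Fixed point.
From e, successor o is in the attractor (rank 3); the other successor j is not.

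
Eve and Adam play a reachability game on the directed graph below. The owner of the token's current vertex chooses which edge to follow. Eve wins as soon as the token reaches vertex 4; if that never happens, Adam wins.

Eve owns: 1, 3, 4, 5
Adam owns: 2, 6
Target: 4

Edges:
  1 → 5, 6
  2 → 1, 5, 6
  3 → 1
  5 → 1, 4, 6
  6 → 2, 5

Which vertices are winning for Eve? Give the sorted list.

1, 3, 4, 5

A0 = {4}
A1: add {5} — 5 (Eve) has 5→4.
A2: add {1} — 1 (Eve) has 1→5.
A3: add {3} — 3 (Eve) has 3→1.
A4 = A3; e.g. 2 (Adam) can still go to 6. Fixed point.
Eve's winning region = {1, 3, 4, 5}.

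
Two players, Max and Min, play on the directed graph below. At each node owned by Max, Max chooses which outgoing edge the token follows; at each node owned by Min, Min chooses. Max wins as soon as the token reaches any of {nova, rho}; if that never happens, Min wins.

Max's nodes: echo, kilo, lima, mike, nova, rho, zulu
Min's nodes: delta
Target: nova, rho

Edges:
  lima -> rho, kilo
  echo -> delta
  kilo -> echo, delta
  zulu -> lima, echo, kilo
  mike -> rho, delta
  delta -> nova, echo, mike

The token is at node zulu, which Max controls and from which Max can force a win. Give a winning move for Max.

lima

A0 = {nova, rho}
A1: add {lima, mike} — lima (Max) has lima→rho; mike (Max) has mike→rho.
A2: add {zulu} — zulu (Max) has zulu→lima.
A3 = A2; e.g. echo (Max) has no edge into A2. Fixed point.
From zulu, successor lima is in the attractor (rank 1); the other successors echo, kilo are not.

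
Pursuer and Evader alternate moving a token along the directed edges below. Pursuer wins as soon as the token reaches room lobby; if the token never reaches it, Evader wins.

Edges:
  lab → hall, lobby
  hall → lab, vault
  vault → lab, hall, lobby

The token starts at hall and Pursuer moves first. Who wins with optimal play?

Evader

Track states (vertex, player-to-move).
A0 = {(lobby,Pursuer), (lobby,Evader)}
A1: add {(lab,Pursuer), (vault,Pursuer)}.
A2: add {(hall,Evader)}.
A3 = A2; e.g. (lab,Evader) stays out. (hall,Pursuer) never enters ⇒ Evader avoids the target.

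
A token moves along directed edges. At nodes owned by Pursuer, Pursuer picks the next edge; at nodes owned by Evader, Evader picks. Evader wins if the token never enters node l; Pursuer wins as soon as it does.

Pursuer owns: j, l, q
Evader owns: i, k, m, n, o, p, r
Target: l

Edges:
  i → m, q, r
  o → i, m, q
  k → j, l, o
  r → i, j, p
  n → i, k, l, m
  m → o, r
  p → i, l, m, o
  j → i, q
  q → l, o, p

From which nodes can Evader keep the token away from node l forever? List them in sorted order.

A0 = {l}
A1: add {q} — q (Pursuer) has q→l.
A2: add {j} — j (Pursuer) has j→q.
A3 = A2; e.g. i (Evader) can still go to m. Fixed point.
Pursuer's attractor = {j, l, q}; Evader avoids the target exactly from the complement.

i, k, m, n, o, p, r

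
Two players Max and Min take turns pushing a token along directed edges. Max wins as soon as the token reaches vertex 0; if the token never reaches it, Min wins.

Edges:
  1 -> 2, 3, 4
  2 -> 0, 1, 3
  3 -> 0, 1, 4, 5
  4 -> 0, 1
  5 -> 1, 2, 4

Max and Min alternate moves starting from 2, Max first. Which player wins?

Max

Track states (vertex, player-to-move).
A0 = {(0,Max), (0,Min)}
A1: add {(2,Max), (3,Max), (4,Max)}.
(2,Max) ∈ A1 ⇒ Max forces the target.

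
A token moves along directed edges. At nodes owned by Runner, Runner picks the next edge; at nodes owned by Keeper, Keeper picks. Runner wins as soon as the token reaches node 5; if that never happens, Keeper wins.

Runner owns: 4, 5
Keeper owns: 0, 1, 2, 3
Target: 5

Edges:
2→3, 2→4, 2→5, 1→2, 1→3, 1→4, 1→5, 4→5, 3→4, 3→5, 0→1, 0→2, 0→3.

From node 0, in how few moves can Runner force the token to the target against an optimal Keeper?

5

A0 = {5}
A1: add {4} — 4 (Runner) has 4→5.
A2: add {3} — 3 (Keeper): all of {4, 5} already in.
A3: add {2} — 2 (Keeper): all of {3, 4, 5} already in.
A4: add {1} — 1 (Keeper): all of {2, 3, 4, 5} already in.
A5: add {0} — 0 (Keeper): all of {1, 2, 3} already in.
A5 = all vertices. Fixed point.
0 enters the attractor at level 5, so Runner can force the target in 5 moves from there.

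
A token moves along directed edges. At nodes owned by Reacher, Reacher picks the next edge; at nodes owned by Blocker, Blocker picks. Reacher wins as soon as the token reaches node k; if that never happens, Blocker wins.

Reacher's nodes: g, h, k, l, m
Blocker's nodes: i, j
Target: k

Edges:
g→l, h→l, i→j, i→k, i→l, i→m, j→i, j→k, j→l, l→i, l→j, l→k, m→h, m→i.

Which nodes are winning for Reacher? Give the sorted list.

g, h, k, l, m

A0 = {k}
A1: add {l} — l (Reacher) has l→k.
A2: add {g, h} — g (Reacher) has g→l; h (Reacher) has h→l.
A3: add {m} — m (Reacher) has m→h.
A4 = A3; e.g. i (Blocker) can still go to j. Fixed point.
Reacher's winning region = {g, h, k, l, m}.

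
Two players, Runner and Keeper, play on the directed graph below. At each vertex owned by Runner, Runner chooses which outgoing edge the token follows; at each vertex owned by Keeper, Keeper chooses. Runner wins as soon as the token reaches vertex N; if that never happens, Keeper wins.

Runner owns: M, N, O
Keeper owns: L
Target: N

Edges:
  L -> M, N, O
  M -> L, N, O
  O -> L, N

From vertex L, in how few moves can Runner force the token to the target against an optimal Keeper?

A0 = {N}
A1: add {M, O} — M (Runner) has M→N; O (Runner) has O→N.
A2: add {L} — L (Keeper): all of {M, N, O} already in.
A2 = all vertices. Fixed point.
L enters the attractor at level 2, so Runner can force the target in 2 moves from there.

2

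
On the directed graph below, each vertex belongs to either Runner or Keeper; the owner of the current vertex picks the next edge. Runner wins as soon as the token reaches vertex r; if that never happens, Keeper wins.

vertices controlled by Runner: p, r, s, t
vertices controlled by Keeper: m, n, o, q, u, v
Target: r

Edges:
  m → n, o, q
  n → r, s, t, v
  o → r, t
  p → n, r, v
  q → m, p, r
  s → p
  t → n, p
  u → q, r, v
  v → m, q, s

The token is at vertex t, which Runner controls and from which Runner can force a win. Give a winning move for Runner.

A0 = {r}
A1: add {p} — p (Runner) has p→r.
A2: add {s, t} — s (Runner) has s→p; t (Runner) has t→p.
A3: add {o} — o (Keeper): all of {r, t} already in.
A4 = A3; e.g. m (Keeper) can still go to n. Fixed point.
From t, successor p is in the attractor (rank 1); the other successor n is not.

p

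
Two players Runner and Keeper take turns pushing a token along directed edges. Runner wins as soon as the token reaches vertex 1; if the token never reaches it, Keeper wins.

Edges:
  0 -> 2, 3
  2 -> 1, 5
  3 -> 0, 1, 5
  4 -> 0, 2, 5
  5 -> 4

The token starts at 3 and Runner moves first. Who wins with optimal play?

Track states (vertex, player-to-move).
A0 = {(1,Runner), (1,Keeper)}
A1: add {(2,Runner), (3,Runner)}.
(3,Runner) ∈ A1 ⇒ Runner forces the target.

Runner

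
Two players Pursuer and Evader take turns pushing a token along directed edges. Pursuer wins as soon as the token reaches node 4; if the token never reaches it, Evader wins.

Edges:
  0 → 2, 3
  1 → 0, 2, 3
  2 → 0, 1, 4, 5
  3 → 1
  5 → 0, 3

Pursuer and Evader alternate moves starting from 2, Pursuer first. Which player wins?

Track states (vertex, player-to-move).
A0 = {(4,Pursuer), (4,Evader)}
A1: add {(2,Pursuer)}.
(2,Pursuer) ∈ A1 ⇒ Pursuer forces the target.

Pursuer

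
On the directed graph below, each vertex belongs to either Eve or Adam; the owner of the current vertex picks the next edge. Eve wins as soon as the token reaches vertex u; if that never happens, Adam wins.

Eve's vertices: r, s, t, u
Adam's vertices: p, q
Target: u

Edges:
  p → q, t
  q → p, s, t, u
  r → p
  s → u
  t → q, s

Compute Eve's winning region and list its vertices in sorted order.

s, t, u

A0 = {u}
A1: add {s} — s (Eve) has s→u.
A2: add {t} — t (Eve) has t→s.
A3 = A2; e.g. p (Adam) can still go to q. Fixed point.
Eve's winning region = {s, t, u}.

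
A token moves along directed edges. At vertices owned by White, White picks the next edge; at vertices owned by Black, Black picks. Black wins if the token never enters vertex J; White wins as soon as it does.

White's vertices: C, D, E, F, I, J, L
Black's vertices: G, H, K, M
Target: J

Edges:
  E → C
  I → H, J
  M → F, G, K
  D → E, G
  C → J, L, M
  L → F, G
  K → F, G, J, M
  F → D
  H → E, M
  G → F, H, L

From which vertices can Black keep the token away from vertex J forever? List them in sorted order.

A0 = {J}
A1: add {C, I} — C (White) has C→J; I (White) has I→J.
A2: add {E} — E (White) has E→C.
A3: add {D} — D (White) has D→E.
A4: add {F} — F (White) has F→D.
A5: add {L} — L (White) has L→F.
A6 = A5; e.g. G (Black) can still go to H. Fixed point.
White's attractor = {C, D, E, F, I, J, L}; Black avoids the target exactly from the complement.

G, H, K, M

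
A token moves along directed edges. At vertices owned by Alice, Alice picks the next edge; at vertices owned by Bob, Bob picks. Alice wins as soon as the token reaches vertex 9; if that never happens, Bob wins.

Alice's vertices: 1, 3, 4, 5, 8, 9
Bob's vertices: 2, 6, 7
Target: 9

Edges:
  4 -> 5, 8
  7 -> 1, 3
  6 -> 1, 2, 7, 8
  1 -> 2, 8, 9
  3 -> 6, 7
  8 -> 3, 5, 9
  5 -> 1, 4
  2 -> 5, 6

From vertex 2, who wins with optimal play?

A0 = {9}
A1: add {1, 8} — 1 (Alice) has 1→9; 8 (Alice) has 8→9.
A2: add {4, 5} — 4 (Alice) has 4→8; 5 (Alice) has 5→1.
A3 = A2; e.g. 2 (Bob) can still go to 6. Fixed point.
2 never enters the attractor, so Bob can avoid the target forever.

Bob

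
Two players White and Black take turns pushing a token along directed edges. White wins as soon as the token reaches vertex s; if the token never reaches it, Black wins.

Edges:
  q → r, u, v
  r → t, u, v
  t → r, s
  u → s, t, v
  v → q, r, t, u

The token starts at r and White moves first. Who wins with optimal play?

Black

Track states (vertex, player-to-move).
A0 = {(s,White), (s,Black)}
A1: add {(t,White), (u,White)}.
A2 = A1; e.g. (q,White) stays out. (r,White) never enters ⇒ Black avoids the target.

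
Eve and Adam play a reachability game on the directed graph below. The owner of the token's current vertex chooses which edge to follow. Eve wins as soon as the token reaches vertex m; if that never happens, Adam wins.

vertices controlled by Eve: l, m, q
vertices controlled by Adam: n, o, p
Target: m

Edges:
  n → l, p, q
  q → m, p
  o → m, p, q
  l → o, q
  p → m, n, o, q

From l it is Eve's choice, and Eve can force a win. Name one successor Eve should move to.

q

A0 = {m}
A1: add {q} — q (Eve) has q→m.
A2: add {l} — l (Eve) has l→q.
A3 = A2; e.g. n (Adam) can still go to p. Fixed point.
From l, successor q is in the attractor (rank 1); the other successor o is not.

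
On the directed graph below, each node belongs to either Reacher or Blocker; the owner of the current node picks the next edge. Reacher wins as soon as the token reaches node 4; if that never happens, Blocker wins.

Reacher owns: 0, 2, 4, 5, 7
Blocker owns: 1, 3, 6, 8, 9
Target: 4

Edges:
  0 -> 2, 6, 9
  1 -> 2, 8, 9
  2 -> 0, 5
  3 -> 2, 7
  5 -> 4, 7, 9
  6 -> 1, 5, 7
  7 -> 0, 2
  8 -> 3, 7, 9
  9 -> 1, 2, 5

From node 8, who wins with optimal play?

Blocker

A0 = {4}
A1: add {5} — 5 (Reacher) has 5→4.
A2: add {2} — 2 (Reacher) has 2→5.
A3: add {0, 7} — 0 (Reacher) has 0→2; 7 (Reacher) has 7→2.
A4: add {3} — 3 (Blocker): all of {2, 7} already in.
A5 = A4; e.g. 1 (Blocker) can still go to 8. Fixed point.
8 never enters the attractor, so Blocker can avoid the target forever.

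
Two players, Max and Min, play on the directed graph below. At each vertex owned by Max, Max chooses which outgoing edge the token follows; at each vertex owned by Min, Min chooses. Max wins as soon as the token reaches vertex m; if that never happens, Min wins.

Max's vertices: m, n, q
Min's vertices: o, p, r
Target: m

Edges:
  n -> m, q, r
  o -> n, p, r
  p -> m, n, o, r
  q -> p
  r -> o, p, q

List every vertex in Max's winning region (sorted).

m, n

A0 = {m}
A1: add {n} — n (Max) has n→m.
A2 = A1; e.g. o (Min) can still go to p. Fixed point.
Max's winning region = {m, n}.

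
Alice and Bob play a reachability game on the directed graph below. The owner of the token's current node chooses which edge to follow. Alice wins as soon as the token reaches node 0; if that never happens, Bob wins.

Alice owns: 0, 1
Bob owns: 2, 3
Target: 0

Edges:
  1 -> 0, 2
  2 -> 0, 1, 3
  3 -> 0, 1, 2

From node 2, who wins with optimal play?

Bob

A0 = {0}
A1: add {1} — 1 (Alice) has 1→0.
A2 = A1; e.g. 2 (Bob) can still go to 3. Fixed point.
2 never enters the attractor, so Bob can avoid the target forever.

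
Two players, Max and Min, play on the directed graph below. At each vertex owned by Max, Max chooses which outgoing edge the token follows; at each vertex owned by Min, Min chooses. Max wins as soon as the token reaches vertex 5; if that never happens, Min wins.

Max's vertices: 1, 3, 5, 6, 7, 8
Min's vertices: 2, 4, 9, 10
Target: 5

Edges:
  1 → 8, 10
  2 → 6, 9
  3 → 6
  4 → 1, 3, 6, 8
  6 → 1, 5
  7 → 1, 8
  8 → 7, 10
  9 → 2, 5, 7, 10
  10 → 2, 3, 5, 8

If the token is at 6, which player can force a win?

A0 = {5}
A1: add {6} — 6 (Max) has 6→5.
6 ∈ A1, so Max can force the target.

Max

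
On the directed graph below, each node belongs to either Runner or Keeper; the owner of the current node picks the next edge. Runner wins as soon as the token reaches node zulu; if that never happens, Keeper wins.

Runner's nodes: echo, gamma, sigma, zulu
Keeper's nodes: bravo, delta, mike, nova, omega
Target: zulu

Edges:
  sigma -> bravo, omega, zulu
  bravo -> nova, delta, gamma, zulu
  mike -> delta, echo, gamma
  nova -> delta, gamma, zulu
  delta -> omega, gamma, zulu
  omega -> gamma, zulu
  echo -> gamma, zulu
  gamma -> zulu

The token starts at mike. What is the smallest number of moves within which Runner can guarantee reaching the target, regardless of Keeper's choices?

4

A0 = {zulu}
A1: add {echo, gamma, sigma} — sigma (Runner) has sigma→zulu; echo (Runner) has echo→zulu; gamma (Runner) has gamma→zulu.
A2: add {omega} — omega (Keeper): all of {gamma, zulu} already in.
A3: add {delta} — delta (Keeper): all of {omega, gamma, zulu} already in.
A4: add {mike, nova} — mike (Keeper): all of {delta, echo, gamma} already in; nova (Keeper): all of {delta, gamma, zulu} already in.
mike enters the attractor at level 4, so Runner can force the target in 4 moves from there.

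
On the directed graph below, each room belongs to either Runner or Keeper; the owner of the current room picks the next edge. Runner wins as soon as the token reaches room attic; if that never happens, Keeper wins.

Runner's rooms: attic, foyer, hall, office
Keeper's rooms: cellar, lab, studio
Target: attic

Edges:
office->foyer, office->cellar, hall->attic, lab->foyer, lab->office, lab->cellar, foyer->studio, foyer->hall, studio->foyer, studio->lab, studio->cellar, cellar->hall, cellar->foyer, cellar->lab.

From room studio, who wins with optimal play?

Keeper

A0 = {attic}
A1: add {hall} — hall (Runner) has hall→attic.
A2: add {foyer} — foyer (Runner) has foyer→hall.
A3: add {office} — office (Runner) has office→foyer.
A4 = A3; e.g. studio (Keeper) can still go to lab. Fixed point.
studio never enters the attractor, so Keeper can avoid the target forever.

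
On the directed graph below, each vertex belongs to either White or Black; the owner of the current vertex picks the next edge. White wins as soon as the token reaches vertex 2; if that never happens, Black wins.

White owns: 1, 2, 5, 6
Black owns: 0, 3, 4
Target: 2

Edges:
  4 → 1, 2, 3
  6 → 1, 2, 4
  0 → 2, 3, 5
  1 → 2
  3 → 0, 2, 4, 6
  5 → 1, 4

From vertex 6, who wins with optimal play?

White

A0 = {2}
A1: add {1, 6} — 1 (White) has 1→2; 6 (White) has 6→2.
6 ∈ A1, so White can force the target.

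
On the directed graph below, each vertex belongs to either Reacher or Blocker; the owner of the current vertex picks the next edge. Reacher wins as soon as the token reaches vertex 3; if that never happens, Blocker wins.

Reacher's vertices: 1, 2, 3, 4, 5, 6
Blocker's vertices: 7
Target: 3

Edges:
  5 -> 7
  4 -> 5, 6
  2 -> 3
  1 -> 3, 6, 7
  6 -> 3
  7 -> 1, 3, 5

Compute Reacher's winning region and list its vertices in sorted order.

A0 = {3}
A1: add {1, 2, 6} — 1 (Reacher) has 1→3; 2 (Reacher) has 2→3; 6 (Reacher) has 6→3.
A2: add {4} — 4 (Reacher) has 4→6.
A3 = A2; e.g. 5 (Reacher) has no edge into A2. Fixed point.
Reacher's winning region = {1, 2, 3, 4, 6}.

1, 2, 3, 4, 6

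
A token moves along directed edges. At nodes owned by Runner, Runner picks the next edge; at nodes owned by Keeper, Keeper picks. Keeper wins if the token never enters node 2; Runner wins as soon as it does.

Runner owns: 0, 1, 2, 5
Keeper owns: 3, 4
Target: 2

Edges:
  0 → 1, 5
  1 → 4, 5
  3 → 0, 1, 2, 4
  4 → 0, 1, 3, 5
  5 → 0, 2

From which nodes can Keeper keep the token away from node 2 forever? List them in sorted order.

A0 = {2}
A1: add {5} — 5 (Runner) has 5→2.
A2: add {0, 1} — 0 (Runner) has 0→5; 1 (Runner) has 1→5.
A3 = A2; e.g. 3 (Keeper) can still go to 4. Fixed point.
Runner's attractor = {0, 1, 2, 5}; Keeper avoids the target exactly from the complement.

3, 4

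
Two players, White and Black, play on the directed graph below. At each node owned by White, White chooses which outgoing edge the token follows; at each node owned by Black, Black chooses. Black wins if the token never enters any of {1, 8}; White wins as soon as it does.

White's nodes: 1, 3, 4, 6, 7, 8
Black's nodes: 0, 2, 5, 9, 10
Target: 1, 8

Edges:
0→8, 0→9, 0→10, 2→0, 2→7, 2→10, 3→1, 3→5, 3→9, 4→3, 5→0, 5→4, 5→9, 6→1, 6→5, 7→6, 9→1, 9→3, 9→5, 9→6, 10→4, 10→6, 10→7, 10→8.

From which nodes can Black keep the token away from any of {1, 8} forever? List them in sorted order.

A0 = {1, 8}
A1: add {3, 6} — 3 (White) has 3→1; 6 (White) has 6→1.
A2: add {4, 7} — 4 (White) has 4→3; 7 (White) has 7→6.
A3: add {10} — 10 (Black): all of {4, 6, 7, 8} already in.
A4 = A3; e.g. 0 (Black) can still go to 9. Fixed point.
White's attractor = {1, 3, 4, 6, 7, 8, 10}; Black avoids the target exactly from the complement.

0, 2, 5, 9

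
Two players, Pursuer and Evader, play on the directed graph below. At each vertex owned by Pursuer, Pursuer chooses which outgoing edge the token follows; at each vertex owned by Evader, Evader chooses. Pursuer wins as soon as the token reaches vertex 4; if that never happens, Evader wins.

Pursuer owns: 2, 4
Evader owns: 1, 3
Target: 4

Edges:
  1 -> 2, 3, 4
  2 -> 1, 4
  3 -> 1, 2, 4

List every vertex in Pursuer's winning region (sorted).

A0 = {4}
A1: add {2} — 2 (Pursuer) has 2→4.
A2 = A1; e.g. 1 (Evader) can still go to 3. Fixed point.
Pursuer's winning region = {2, 4}.

2, 4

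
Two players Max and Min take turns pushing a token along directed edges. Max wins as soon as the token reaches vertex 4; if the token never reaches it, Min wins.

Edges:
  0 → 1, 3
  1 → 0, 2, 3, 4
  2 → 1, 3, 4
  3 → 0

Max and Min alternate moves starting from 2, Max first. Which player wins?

Max

Track states (vertex, player-to-move).
A0 = {(4,Max), (4,Min)}
A1: add {(1,Max), (2,Max)}.
(2,Max) ∈ A1 ⇒ Max forces the target.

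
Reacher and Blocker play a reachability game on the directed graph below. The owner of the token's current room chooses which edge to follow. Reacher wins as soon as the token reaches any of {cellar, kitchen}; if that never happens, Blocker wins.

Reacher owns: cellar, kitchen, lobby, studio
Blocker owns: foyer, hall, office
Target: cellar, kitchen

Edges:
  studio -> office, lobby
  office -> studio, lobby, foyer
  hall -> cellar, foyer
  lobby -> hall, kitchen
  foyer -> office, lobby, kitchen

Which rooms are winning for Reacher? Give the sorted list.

A0 = {cellar, kitchen}
A1: add {lobby} — lobby (Reacher) has lobby→kitchen.
A2: add {studio} — studio (Reacher) has studio→lobby.
A3 = A2; e.g. office (Blocker) can still go to foyer. Fixed point.
Reacher's winning region = {cellar, kitchen, lobby, studio}.

cellar, kitchen, lobby, studio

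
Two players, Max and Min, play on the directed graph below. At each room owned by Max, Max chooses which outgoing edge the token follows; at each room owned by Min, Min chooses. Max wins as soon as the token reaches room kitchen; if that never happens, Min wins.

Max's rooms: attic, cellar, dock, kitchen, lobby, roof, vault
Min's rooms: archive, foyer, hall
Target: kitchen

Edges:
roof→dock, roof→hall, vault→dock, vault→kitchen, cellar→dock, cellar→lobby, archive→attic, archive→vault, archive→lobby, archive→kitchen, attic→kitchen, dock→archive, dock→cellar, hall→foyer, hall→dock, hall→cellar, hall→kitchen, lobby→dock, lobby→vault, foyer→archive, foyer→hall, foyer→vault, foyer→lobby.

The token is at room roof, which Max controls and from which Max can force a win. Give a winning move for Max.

A0 = {kitchen}
A1: add {attic, vault} — attic (Max) has attic→kitchen; vault (Max) has vault→kitchen.
A2: add {lobby} — lobby (Max) has lobby→vault.
A3: add {archive, cellar} — archive (Min): all of {attic, vault, lobby, kitchen} already in; cellar (Max) has cellar→lobby.
A4: add {dock} — dock (Max) has dock→archive.
A5: add {roof} — roof (Max) has roof→dock.
A6 = A5; e.g. foyer (Min) can still go to hall. Fixed point.
From roof, successor dock is in the attractor (rank 4); the other successor hall is not.

dock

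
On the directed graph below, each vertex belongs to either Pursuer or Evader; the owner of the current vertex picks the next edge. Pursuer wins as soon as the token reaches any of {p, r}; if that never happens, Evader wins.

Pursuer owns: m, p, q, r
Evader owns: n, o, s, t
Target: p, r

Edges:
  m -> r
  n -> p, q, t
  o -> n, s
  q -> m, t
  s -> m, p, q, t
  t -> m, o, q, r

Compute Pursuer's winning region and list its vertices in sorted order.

m, p, q, r

A0 = {p, r}
A1: add {m} — m (Pursuer) has m→r.
A2: add {q} — q (Pursuer) has q→m.
A3 = A2; e.g. n (Evader) can still go to t. Fixed point.
Pursuer's winning region = {m, p, q, r}.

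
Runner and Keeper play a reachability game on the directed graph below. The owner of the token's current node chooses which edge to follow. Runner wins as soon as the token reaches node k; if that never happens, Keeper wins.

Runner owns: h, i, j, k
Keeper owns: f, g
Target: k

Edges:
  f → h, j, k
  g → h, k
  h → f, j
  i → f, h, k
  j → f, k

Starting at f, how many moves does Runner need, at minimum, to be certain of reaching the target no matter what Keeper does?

3

A0 = {k}
A1: add {i, j} — i (Runner) has i→k; j (Runner) has j→k.
A2: add {h} — h (Runner) has h→j.
A3: add {f, g} — f (Keeper): all of {h, j, k} already in; g (Keeper): all of {h, k} already in.
A3 = all vertices. Fixed point.
f enters the attractor at level 3, so Runner can force the target in 3 moves from there.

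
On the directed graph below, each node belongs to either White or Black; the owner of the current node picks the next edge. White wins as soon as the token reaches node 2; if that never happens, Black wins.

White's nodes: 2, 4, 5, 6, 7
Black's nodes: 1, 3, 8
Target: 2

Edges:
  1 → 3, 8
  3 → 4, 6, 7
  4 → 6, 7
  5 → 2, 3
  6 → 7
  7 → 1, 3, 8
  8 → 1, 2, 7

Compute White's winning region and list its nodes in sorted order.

A0 = {2}
A1: add {5} — 5 (White) has 5→2.
A2 = A1; e.g. 1 (Black) can still go to 3. Fixed point.
White's winning region = {2, 5}.

2, 5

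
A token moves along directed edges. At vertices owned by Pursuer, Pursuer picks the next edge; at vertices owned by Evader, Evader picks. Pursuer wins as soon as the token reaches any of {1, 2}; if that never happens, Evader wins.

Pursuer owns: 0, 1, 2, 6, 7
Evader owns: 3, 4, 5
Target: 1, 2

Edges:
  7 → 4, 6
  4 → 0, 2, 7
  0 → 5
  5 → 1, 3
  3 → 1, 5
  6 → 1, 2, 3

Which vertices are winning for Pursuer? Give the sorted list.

A0 = {1, 2}
A1: add {6} — 6 (Pursuer) has 6→1.
A2: add {7} — 7 (Pursuer) has 7→6.
A3 = A2; e.g. 0 (Pursuer) has no edge into A2. Fixed point.
Pursuer's winning region = {1, 2, 6, 7}.

1, 2, 6, 7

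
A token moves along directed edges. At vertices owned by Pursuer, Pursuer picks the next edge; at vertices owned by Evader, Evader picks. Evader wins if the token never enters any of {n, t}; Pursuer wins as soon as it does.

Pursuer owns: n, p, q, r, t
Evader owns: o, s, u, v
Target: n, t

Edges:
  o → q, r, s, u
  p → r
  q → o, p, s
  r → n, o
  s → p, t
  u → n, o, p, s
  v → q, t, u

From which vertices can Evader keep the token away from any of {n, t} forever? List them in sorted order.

o, u, v

A0 = {n, t}
A1: add {r} — r (Pursuer) has r→n.
A2: add {p} — p (Pursuer) has p→r.
A3: add {q, s} — q (Pursuer) has q→p; s (Evader): all of {p, t} already in.
A4 = A3; e.g. o (Evader) can still go to u. Fixed point.
Pursuer's attractor = {n, p, q, r, s, t}; Evader avoids the target exactly from the complement.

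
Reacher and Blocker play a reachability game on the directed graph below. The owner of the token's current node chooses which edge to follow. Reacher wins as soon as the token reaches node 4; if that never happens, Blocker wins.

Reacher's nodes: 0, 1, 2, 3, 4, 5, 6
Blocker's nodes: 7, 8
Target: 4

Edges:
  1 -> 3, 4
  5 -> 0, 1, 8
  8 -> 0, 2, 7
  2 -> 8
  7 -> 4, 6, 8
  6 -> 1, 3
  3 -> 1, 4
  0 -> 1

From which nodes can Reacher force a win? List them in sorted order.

A0 = {4}
A1: add {1, 3} — 1 (Reacher) has 1→4; 3 (Reacher) has 3→4.
A2: add {0, 5, 6} — 0 (Reacher) has 0→1; 5 (Reacher) has 5→1; 6 (Reacher) has 6→1.
A3 = A2; e.g. 2 (Reacher) has no edge into A2. Fixed point.
Reacher's winning region = {0, 1, 3, 4, 5, 6}.

0, 1, 3, 4, 5, 6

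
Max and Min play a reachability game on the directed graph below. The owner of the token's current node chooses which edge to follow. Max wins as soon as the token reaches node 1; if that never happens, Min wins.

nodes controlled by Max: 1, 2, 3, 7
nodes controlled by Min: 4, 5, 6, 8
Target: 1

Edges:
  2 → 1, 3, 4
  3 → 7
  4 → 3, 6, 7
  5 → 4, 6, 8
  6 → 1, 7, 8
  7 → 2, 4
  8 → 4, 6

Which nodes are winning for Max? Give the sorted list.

A0 = {1}
A1: add {2} — 2 (Max) has 2→1.
A2: add {7} — 7 (Max) has 7→2.
A3: add {3} — 3 (Max) has 3→7.
A4 = A3; e.g. 4 (Min) can still go to 6. Fixed point.
Max's winning region = {1, 2, 3, 7}.

1, 2, 3, 7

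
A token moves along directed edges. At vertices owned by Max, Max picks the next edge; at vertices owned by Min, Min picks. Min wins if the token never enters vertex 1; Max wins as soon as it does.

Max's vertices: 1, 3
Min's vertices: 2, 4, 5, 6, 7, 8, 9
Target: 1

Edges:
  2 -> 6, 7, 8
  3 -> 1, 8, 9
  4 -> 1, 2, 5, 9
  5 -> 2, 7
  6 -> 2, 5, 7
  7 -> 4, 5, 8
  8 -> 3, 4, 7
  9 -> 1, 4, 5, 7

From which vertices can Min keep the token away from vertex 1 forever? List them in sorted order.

A0 = {1}
A1: add {3} — 3 (Max) has 3→1.
A2 = A1; e.g. 2 (Min) can still go to 6. Fixed point.
Max's attractor = {1, 3}; Min avoids the target exactly from the complement.

2, 4, 5, 6, 7, 8, 9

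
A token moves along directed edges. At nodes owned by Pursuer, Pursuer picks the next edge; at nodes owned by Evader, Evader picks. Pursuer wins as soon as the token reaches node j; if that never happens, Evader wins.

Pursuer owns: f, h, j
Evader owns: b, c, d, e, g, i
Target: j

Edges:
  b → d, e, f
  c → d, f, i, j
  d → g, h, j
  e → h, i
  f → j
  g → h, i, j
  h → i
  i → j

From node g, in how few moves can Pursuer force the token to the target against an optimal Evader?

A0 = {j}
A1: add {f, i} — f (Pursuer) has f→j; i (Evader): all of {j} already in.
A2: add {h} — h (Pursuer) has h→i.
A3: add {e, g} — e (Evader): all of {h, i} already in; g (Evader): all of {h, i, j} already in.
g enters the attractor at level 3, so Pursuer can force the target in 3 moves from there.

3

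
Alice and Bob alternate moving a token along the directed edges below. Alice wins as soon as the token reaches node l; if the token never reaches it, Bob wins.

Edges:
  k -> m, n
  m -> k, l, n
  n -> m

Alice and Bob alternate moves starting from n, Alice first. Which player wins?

Bob

Track states (vertex, player-to-move).
A0 = {(l,Alice), (l,Bob)}
A1: add {(m,Alice)}.
A2: add {(n,Bob)}.
A3: add {(k,Alice)}.
A4 = A3; e.g. (k,Bob) stays out. (n,Alice) never enters ⇒ Bob avoids the target.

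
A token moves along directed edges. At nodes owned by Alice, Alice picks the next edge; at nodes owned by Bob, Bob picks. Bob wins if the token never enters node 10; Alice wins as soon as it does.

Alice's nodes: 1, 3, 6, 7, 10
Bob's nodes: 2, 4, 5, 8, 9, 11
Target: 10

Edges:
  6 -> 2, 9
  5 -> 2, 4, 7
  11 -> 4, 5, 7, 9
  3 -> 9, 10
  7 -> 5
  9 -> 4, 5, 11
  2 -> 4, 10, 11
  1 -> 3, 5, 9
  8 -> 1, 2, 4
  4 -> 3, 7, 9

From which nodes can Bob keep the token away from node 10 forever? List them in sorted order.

2, 4, 5, 6, 7, 8, 9, 11

A0 = {10}
A1: add {3} — 3 (Alice) has 3→10.
A2: add {1} — 1 (Alice) has 1→3.
A3 = A2; e.g. 2 (Bob) can still go to 4. Fixed point.
Alice's attractor = {1, 3, 10}; Bob avoids the target exactly from the complement.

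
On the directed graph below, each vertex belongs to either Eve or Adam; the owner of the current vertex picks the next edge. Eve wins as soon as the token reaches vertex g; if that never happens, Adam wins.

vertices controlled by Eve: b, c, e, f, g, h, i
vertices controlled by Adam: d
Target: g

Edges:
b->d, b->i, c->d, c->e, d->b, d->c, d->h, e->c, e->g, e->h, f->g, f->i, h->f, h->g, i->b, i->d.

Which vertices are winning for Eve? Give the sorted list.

c, e, f, g, h

A0 = {g}
A1: add {e, f, h} — e (Eve) has e→g; f (Eve) has f→g; h (Eve) has h→g.
A2: add {c} — c (Eve) has c→e.
A3 = A2; e.g. b (Eve) has no edge into A2. Fixed point.
Eve's winning region = {c, e, f, g, h}.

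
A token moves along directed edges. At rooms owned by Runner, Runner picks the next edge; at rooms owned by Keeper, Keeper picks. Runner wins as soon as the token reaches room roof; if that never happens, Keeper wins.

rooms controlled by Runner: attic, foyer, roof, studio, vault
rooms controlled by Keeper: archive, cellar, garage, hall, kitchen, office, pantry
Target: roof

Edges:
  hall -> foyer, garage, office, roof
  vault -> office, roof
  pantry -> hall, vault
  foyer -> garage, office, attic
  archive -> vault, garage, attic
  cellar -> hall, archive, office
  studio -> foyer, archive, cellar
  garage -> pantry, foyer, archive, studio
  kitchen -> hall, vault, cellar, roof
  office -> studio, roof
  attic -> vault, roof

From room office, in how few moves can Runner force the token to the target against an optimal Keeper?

4

A0 = {roof}
A1: add {attic, vault} — vault (Runner) has vault→roof; attic (Runner) has attic→roof.
A2: add {foyer} — foyer (Runner) has foyer→attic.
A3: add {studio} — studio (Runner) has studio→foyer.
A4: add {office} — office (Keeper): all of {studio, roof} already in.
A5 = A4; e.g. hall (Keeper) can still go to garage. Fixed point.
office enters the attractor at level 4, so Runner can force the target in 4 moves from there.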